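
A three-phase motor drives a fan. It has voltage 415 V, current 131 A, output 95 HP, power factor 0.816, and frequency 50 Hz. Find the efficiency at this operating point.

92.2 %

P_out = 95 × 746 = 70870 W
P_in = √3·V_L·I_L·cosφ = 1.732 × 415 × 131 × 0.816 = 76835 W
η = P_out / P_in = 70870 / 76835 = 0.922 = 92.2%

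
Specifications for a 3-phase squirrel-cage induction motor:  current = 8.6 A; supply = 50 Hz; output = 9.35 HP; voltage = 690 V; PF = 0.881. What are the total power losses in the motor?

P_in = √3·V·I·cosφ = 1.732×690×8.6×0.881 = 9055 W
P_out = 9.35×746 = 6975 W
Losses = P_in − P_out = 9055 − 6975 = 2080 W

2.08 kW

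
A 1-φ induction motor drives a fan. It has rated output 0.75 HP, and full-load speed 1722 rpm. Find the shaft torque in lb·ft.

2.29 lb·ft

P_out = 0.75 × 746 = 560 W
ω = 2π × 1722/60 = 180.3 rad/s
τ = P_out/ω = 560/180.3 = 3.106 N·m
In lb·ft: 3.106/1.356 = 2.29 lb·ft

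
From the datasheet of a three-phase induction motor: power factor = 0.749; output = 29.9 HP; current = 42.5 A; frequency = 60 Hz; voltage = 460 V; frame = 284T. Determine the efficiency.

87.9 %

P_out = 29.9 × 746 = 22305 W
P_in = √3·V_L·I_L·cosφ = 1.732 × 460 × 42.5 × 0.749 = 25362 W
η = P_out / P_in = 22305 / 25362 = 0.879 = 87.9%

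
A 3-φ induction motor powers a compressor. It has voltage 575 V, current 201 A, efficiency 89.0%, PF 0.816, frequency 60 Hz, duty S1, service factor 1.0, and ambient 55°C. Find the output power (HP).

P_in = √3·V·I·cosφ = 1.732 × 575 × 201 × 0.816 = 163344 W
P_out = η·P_in = 0.89 × 163344 = 145376 W
= 145376/746 = 195 HP

195 HP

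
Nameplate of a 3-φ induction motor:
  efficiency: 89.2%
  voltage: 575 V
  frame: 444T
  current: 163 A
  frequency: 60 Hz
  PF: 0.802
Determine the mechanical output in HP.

156 HP

P_in = √3·V·I·cosφ = 1.732 × 575 × 163 × 0.802 = 130190 W
P_out = η·P_in = 0.892 × 130190 = 116129 W
= 116129/746 = 156 HP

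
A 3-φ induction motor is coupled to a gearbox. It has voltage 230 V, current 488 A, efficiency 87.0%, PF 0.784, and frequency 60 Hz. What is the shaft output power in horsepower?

178 HP

P_in = √3·V·I·cosφ = 1.732 × 230 × 488 × 0.784 = 152409 W
P_out = η·P_in = 0.87 × 152409 = 132596 W
= 132596/746 = 178 HP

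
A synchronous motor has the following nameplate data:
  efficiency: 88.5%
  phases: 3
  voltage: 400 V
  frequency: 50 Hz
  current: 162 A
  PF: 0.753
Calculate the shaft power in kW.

P_in = √3·V·I·cosφ = 1.732 × 400 × 162 × 0.753 = 84512 W
P_out = η·P_in = 0.885 × 84512 = 74793 W

74.8 kW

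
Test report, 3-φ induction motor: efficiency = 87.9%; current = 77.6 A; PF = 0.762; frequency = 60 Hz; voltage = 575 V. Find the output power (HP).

P_in = √3·V·I·cosφ = 1.732 × 575 × 77.6 × 0.762 = 58889 W
P_out = η·P_in = 0.879 × 58889 = 51763 W
= 51763/746 = 69.4 HP

69.4 HP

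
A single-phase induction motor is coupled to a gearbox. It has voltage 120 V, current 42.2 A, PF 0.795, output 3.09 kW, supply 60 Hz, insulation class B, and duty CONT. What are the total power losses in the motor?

936 W

P_in = V·I·cosφ = 120×42.2×0.795 = 4026 W
P_out = 3090 W
Losses = P_in − P_out = 4026 − 3090 = 936 W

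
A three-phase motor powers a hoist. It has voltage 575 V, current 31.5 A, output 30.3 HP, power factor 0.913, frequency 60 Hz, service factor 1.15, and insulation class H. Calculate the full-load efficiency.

78.9 %

P_out = 30.3 × 746 = 22604 W
P_in = √3·V_L·I_L·cosφ = 1.732 × 575 × 31.5 × 0.913 = 28642 W
η = P_out / P_in = 22604 / 28642 = 0.789 = 78.9%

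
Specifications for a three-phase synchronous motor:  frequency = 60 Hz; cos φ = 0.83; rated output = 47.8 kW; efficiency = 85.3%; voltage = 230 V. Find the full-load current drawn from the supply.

P_out = 47.8 kW = 47800 W
P_in = P_out / η = 47800 / 0.853 = 56038 W
I_L = P_in / (√3·V_L·cosφ) = 56038 / (1.732 × 230 × 0.83) = 169 A

169 A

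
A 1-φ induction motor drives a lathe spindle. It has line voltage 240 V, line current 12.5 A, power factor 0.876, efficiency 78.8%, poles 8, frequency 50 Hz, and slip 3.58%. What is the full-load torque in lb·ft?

P_in = V·I·cosφ = 240 × 12.5 × 0.876 = 2628 W
P_out = η·P_in = 0.788 × 2628 = 2071 W
n_s = 120×50/8 = 750 rpm; n = 750×(1−0.0358) = 723 rpm
ω = 2π×723/60 = 75.71 rad/s
τ = P_out/ω = 2071/75.71 = 27.35 N·m
In lb·ft: 27.35/1.356 = 20.2 lb·ft

20.2 lb·ft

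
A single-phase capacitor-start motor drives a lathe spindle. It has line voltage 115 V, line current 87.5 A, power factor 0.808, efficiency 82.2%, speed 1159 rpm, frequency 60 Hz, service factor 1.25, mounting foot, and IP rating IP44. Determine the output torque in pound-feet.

P_in = V·I·cosφ = 115 × 87.5 × 0.808 = 8131 W
P_out = η·P_in = 0.822 × 8131 = 6684 W
n = 1159 rpm
ω = 2π×1159/60 = 121.4 rad/s
τ = P_out/ω = 6684/121.4 = 55.06 N·m
In lb·ft: 55.06/1.356 = 40.6 lb·ft

40.6 lb·ft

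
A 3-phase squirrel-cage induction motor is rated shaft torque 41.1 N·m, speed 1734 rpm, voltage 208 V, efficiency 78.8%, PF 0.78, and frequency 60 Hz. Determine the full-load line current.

33.7 A

ω = 2π×1734/60 = 181.6 rad/s; P_out = τω = 41.1 × 181.6 = 7464 W
P_in = P_out / η = 7464 / 0.788 = 9472 W
I_L = P_in / (√3·V_L·cosφ) = 9472 / (1.732 × 208 × 0.78) = 33.7 A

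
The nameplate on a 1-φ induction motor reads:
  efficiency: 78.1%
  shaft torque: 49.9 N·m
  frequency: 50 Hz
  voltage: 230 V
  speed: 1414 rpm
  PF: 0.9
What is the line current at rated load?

ω = 2π×1414/60 = 148.1 rad/s; P_out = τω = 49.9 × 148.1 = 7390 W
P_in = P_out / η = 7390 / 0.781 = 9462 W
I = P_in / (V·cosφ) = 9462 / (230 × 0.9) = 45.7 A

45.7 A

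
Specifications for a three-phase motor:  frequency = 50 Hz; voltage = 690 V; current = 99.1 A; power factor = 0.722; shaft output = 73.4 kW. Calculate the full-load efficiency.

P_out = 73.4 kW = 73400 W
P_in = √3·V_L·I_L·cosφ = 1.732 × 690 × 99.1 × 0.722 = 85508 W
η = P_out / P_in = 73400 / 85508 = 0.858 = 85.8%

85.8 %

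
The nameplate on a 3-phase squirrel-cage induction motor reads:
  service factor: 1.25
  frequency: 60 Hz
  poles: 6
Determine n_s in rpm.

n_s = 120f/p = 120×60/6 = 1200 rpm

1200 rpm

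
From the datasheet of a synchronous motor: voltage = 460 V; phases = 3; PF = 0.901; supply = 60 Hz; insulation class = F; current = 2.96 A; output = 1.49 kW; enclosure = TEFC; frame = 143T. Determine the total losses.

635 W

P_in = √3·V·I·cosφ = 1.732×460×2.96×0.901 = 2125 W
P_out = 1490 W
Losses = P_in − P_out = 2125 − 1490 = 635 W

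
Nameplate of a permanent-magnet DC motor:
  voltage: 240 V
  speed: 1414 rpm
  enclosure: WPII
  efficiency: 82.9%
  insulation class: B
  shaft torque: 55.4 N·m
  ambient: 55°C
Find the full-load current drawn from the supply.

41.2 A

ω = 2π×1414/60 = 148.1 rad/s; P_out = τω = 55.4 × 148.1 = 8205 W
P_in = P_out / η = 8205 / 0.829 = 9897 W
I = P_in / V = 9897 / 240 = 41.2 A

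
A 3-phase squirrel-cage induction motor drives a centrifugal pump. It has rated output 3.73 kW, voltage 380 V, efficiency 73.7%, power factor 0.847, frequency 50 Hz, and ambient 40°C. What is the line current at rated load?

9.08 A

P_out = 3.73 kW = 3730 W
P_in = P_out / η = 3730 / 0.737 = 5061 W
I_L = P_in / (√3·V_L·cosφ) = 5061 / (1.732 × 380 × 0.847) = 9.08 A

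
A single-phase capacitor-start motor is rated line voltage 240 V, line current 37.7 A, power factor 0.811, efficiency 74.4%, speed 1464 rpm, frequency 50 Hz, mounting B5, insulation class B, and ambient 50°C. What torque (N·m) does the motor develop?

P_in = V·I·cosφ = 240 × 37.7 × 0.811 = 7338 W
P_out = η·P_in = 0.744 × 7338 = 5459 W
n = 1464 rpm
ω = 2π×1464/60 = 153.3 rad/s
τ = P_out/ω = 5459/153.3 = 35.6 N·m

35.6 N·m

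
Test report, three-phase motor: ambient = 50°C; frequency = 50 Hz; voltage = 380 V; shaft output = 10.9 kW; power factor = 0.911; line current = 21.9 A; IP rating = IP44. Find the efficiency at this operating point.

83.0 %

P_out = 10.9 kW = 10900 W
P_in = √3·V_L·I_L·cosφ = 1.732 × 380 × 21.9 × 0.911 = 13131 W
η = P_out / P_in = 10900 / 13131 = 0.830 = 83.0%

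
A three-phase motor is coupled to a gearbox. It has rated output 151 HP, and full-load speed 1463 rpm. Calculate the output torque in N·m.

735 N·m

P_out = 151 × 746 = 112646 W
ω = 2π × 1463/60 = 153.2 rad/s
τ = P_out/ω = 112646/153.2 = 735 N·m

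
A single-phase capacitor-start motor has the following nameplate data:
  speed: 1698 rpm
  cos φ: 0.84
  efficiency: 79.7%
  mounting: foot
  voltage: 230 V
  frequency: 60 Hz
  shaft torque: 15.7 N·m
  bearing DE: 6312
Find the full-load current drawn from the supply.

18.1 A

ω = 2π×1698/60 = 177.8 rad/s; P_out = τω = 15.7 × 177.8 = 2791 W
P_in = P_out / η = 2791 / 0.797 = 3502 W
I = P_in / (V·cosφ) = 3502 / (230 × 0.84) = 18.1 A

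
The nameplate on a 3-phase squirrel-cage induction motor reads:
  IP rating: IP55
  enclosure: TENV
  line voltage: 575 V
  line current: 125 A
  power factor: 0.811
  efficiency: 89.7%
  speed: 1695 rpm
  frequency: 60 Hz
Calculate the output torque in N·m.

510 N·m

P_in = √3·V·I·cosφ = 1.732 × 575 × 125 × 0.811 = 100959 W
P_out = η·P_in = 0.897 × 100959 = 90560 W
n = 1695 rpm
ω = 2π×1695/60 = 177.5 rad/s
τ = P_out/ω = 90560/177.5 = 510 N·m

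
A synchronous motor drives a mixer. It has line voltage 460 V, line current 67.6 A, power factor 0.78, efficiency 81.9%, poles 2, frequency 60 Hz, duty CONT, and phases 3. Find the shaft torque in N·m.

P_in = √3·V·I·cosφ = 1.732 × 460 × 67.6 × 0.78 = 42009 W
P_out = η·P_in = 0.819 × 42009 = 34405 W
n = n_s = 120×60/2 = 3600 rpm (synchronous)
ω = 2π×3600/60 = 377 rad/s
τ = P_out/ω = 34405/377 = 91.3 N·m

91.3 N·m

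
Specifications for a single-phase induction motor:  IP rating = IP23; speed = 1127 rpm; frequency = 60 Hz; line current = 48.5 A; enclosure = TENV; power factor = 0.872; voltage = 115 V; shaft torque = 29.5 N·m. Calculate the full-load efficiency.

71.6 %

ω = 2π × 1127/60 = 118 rad/s; P_out = τω = 29.5 × 118 = 3481 W
P_in = V·I·cosφ = 115 × 48.5 × 0.872 = 4864 W
η = P_out / P_in = 3481 / 4864 = 0.716 = 71.6%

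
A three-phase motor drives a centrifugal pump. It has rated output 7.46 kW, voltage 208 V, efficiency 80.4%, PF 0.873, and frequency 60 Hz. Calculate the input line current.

P_out = 7.46 kW = 7460 W
P_in = P_out / η = 7460 / 0.804 = 9279 W
I_L = P_in / (√3·V_L·cosφ) = 9279 / (1.732 × 208 × 0.873) = 29.5 A

29.5 A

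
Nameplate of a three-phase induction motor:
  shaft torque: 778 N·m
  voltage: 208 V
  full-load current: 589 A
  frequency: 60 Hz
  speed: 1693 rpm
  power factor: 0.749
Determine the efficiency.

ω = 2π × 1693/60 = 177.3 rad/s; P_out = τω = 778 × 177.3 = 137939 W
P_in = √3·V_L·I_L·cosφ = 1.732 × 208 × 589 × 0.749 = 158931 W
η = P_out / P_in = 137939 / 158931 = 0.868 = 86.8%

86.8 %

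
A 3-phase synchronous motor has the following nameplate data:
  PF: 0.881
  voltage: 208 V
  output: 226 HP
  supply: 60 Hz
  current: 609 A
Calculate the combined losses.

P_in = √3·V·I·cosφ = 1.732×208×609×0.881 = 193288 W
P_out = 226×746 = 168596 W
Losses = P_in − P_out = 193288 − 168596 = 24692 W

24.7 kW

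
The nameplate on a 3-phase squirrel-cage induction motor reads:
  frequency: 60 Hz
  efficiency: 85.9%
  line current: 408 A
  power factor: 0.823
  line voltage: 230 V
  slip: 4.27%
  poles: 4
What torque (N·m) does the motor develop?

P_in = √3·V·I·cosφ = 1.732 × 230 × 408 × 0.823 = 133763 W
P_out = η·P_in = 0.859 × 133763 = 114902 W
n_s = 120×60/4 = 1800 rpm; n = 1800×(1−0.0427) = 1723 rpm
ω = 2π×1723/60 = 180.4 rad/s
τ = P_out/ω = 114902/180.4 = 637 N·m

637 N·m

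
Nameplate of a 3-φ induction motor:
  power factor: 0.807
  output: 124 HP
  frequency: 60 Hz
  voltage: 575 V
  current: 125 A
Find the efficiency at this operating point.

92.1 %

P_out = 124 × 746 = 92504 W
P_in = √3·V_L·I_L·cosφ = 1.732 × 575 × 125 × 0.807 = 100461 W
η = P_out / P_in = 92504 / 100461 = 0.921 = 92.1%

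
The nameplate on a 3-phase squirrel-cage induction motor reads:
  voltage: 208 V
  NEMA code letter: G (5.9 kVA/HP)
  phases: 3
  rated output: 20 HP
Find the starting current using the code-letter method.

328 A

S_LR = 5.9 × 20 = 118 kVA
I_LR = S_LR/(√3·V_L) = 118000/(1.732×208) = 328 A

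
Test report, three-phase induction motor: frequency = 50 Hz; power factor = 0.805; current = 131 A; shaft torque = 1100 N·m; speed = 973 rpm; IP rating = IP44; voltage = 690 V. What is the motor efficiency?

ω = 2π × 973/60 = 101.9 rad/s; P_out = τω = 1100 × 101.9 = 112090 W
P_in = √3·V_L·I_L·cosφ = 1.732 × 690 × 131 × 0.805 = 126027 W
η = P_out / P_in = 112090 / 126027 = 0.889 = 88.9%

88.9 %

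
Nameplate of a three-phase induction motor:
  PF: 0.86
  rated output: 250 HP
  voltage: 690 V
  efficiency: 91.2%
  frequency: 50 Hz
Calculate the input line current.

199 A

P_out = 250 × 746 = 186500 W
P_in = P_out / η = 186500 / 0.912 = 204496 W
I_L = P_in / (√3·V_L·cosφ) = 204496 / (1.732 × 690 × 0.86) = 199 A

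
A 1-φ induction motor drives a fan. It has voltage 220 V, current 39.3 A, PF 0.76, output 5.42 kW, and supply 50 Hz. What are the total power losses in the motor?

P_in = V·I·cosφ = 220×39.3×0.76 = 6571 W
P_out = 5420 W
Losses = P_in − P_out = 6571 − 5420 = 1151 W

1.15 kW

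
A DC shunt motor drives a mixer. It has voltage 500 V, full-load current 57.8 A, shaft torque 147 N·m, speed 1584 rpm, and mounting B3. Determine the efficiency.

84.4 %

ω = 2π × 1584/60 = 165.9 rad/s; P_out = τω = 147 × 165.9 = 24387 W
P_in = V·I = 500 × 57.8 = 28900 W
η = P_out / P_in = 24387 / 28900 = 0.844 = 84.4%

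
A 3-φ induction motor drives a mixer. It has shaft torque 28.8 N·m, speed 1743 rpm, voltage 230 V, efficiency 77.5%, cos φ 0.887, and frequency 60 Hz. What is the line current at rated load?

19.2 A

ω = 2π×1743/60 = 182.5 rad/s; P_out = τω = 28.8 × 182.5 = 5256 W
P_in = P_out / η = 5256 / 0.775 = 6782 W
I_L = P_in / (√3·V_L·cosφ) = 6782 / (1.732 × 230 × 0.887) = 19.2 A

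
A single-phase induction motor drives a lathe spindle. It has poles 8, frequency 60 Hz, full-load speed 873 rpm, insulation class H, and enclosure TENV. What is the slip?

3.00 %

n_s = 120f/p = 120×60/8 = 900 rpm
s = (n_s − n)/n_s = (900 − 873)/900 = 0.0300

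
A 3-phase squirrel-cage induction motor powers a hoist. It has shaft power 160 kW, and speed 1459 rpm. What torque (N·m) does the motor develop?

1050 N·m

ω = 2π × 1459/60 = 152.8 rad/s
τ = P/ω = 160000/152.8 = 1050 N·m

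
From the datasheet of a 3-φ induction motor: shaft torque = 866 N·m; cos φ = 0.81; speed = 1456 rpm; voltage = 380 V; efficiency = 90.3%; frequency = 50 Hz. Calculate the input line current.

ω = 2π×1456/60 = 152.5 rad/s; P_out = τω = 866 × 152.5 = 132065 W
P_in = P_out / η = 132065 / 0.903 = 146251 W
I_L = P_in / (√3·V_L·cosφ) = 146251 / (1.732 × 380 × 0.81) = 274 A

274 A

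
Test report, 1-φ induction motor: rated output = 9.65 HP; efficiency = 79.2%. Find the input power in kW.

P_out = 9.65 × 746 = 7199 W
P_in = P_out/η = 7199/0.792 = 9090 W = 9.09 kW

9.09 kW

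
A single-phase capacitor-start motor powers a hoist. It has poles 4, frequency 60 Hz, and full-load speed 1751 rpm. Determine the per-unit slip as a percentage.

2.72 %

n_s = 120f/p = 120×60/4 = 1800 rpm
s = (n_s − n)/n_s = (1800 − 1751)/1800 = 0.0272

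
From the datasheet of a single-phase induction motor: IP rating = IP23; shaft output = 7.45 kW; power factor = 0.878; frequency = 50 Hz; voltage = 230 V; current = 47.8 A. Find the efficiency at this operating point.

77.2 %

P_out = 7.45 kW = 7450 W
P_in = V·I·cosφ = 230 × 47.8 × 0.878 = 9653 W
η = P_out / P_in = 7450 / 9653 = 0.772 = 77.2%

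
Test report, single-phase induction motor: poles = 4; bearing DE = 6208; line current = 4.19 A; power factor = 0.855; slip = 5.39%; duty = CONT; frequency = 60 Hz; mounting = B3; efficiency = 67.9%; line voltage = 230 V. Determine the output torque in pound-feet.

P_in = V·I·cosφ = 230 × 4.19 × 0.855 = 824 W
P_out = η·P_in = 0.679 × 824 = 559 W
n_s = 120×60/4 = 1800 rpm; n = 1800×(1−0.0539) = 1703 rpm
ω = 2π×1703/60 = 178.3 rad/s
τ = P_out/ω = 559/178.3 = 3.135 N·m
In lb·ft: 3.135/1.356 = 2.31 lb·ft

2.31 lb·ft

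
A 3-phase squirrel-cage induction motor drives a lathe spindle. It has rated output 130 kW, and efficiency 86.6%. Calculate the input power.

150 kW

P_out = 130000 W
P_in = P_out/η = 130000/0.866 = 150115 W = 150 kW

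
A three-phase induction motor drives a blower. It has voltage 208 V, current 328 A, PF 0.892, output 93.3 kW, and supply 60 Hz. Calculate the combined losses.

P_in = √3·V·I·cosφ = 1.732×208×328×0.892 = 105402 W
P_out = 93300 W
Losses = P_in − P_out = 105402 − 93300 = 12102 W

12.1 kW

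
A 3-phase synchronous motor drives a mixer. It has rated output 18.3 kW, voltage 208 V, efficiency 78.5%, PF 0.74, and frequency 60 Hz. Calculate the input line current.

87.4 A

P_out = 18.3 kW = 18300 W
P_in = P_out / η = 18300 / 0.785 = 23312 W
I_L = P_in / (√3·V_L·cosφ) = 23312 / (1.732 × 208 × 0.74) = 87.4 A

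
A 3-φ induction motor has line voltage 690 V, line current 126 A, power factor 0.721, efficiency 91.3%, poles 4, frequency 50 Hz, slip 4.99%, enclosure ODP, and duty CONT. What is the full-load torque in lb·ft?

P_in = √3·V·I·cosφ = 1.732 × 690 × 126 × 0.721 = 108568 W
P_out = η·P_in = 0.913 × 108568 = 99123 W
n_s = 120×50/4 = 1500 rpm; n = 1500×(1−0.0499) = 1425 rpm
ω = 2π×1425/60 = 149.2 rad/s
τ = P_out/ω = 99123/149.2 = 664.4 N·m
In lb·ft: 664.4/1.356 = 490 lb·ft

490 lb·ft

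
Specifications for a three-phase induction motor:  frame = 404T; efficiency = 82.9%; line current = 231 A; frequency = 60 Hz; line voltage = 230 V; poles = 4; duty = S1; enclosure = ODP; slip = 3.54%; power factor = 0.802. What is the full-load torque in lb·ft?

248 lb·ft

P_in = √3·V·I·cosφ = 1.732 × 230 × 231 × 0.802 = 73801 W
P_out = η·P_in = 0.829 × 73801 = 61181 W
n_s = 120×60/4 = 1800 rpm; n = 1800×(1−0.0354) = 1736 rpm
ω = 2π×1736/60 = 181.8 rad/s
τ = P_out/ω = 61181/181.8 = 336.5 N·m
In lb·ft: 336.5/1.356 = 248 lb·ft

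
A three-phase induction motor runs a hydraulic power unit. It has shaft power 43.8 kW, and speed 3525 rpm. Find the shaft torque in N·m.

ω = 2π × 3525/60 = 369.1 rad/s
τ = P/ω = 43800/369.1 = 119 N·m

119 N·m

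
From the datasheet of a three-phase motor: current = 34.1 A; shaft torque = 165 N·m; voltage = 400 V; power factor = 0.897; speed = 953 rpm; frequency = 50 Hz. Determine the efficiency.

ω = 2π × 953/60 = 99.8 rad/s; P_out = τω = 165 × 99.8 = 16467 W
P_in = √3·V_L·I_L·cosφ = 1.732 × 400 × 34.1 × 0.897 = 21191 W
η = P_out / P_in = 16467 / 21191 = 0.777 = 77.7%

77.7 %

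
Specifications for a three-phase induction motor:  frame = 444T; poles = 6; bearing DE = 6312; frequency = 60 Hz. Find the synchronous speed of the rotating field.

n_s = 120f/p = 120×60/6 = 1200 rpm

1200 rpm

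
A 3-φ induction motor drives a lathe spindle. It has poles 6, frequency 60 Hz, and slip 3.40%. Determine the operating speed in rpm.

1159 rpm

n_s = 120f/p = 120×60/6 = 1200 rpm
n = n_s(1 − s) = 1200 × (1 − 0.034) = 1159 rpm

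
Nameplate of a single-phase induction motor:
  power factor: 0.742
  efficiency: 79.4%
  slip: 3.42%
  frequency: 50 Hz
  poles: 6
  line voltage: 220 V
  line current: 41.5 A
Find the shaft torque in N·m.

P_in = V·I·cosφ = 220 × 41.5 × 0.742 = 6774 W
P_out = η·P_in = 0.794 × 6774 = 5379 W
n_s = 120×50/6 = 1000 rpm; n = 1000×(1−0.0342) = 966 rpm
ω = 2π×966/60 = 101.2 rad/s
τ = P_out/ω = 5379/101.2 = 53.2 N·m

53.2 N·m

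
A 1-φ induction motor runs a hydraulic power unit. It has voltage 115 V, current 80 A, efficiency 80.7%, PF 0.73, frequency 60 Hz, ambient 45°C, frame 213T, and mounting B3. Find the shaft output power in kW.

5.42 kW

P_in = V·I·cosφ = 115 × 80 × 0.73 = 6716 W
P_out = η·P_in = 0.807 × 6716 = 5420 W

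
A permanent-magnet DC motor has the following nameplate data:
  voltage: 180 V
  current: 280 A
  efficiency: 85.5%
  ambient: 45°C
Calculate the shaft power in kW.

P_in = V·I = 180 × 280 = 50400 W
P_out = η·P_in = 0.855 × 50400 = 43092 W

43.1 kW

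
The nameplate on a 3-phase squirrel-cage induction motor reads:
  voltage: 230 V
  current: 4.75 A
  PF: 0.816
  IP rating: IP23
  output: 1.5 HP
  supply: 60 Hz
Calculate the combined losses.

425 W

P_in = √3·V·I·cosφ = 1.732×230×4.75×0.816 = 1544 W
P_out = 1.5×746 = 1119 W
Losses = P_in − P_out = 1544 − 1119 = 425 W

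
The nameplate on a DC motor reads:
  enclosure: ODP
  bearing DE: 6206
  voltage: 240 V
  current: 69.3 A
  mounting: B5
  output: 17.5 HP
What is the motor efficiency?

78.5 %

P_out = 17.5 × 746 = 13055 W
P_in = V·I = 240 × 69.3 = 16632 W
η = P_out / P_in = 13055 / 16632 = 0.785 = 78.5%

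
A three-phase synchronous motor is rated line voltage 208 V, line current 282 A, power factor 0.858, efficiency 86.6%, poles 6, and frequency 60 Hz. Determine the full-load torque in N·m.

601 N·m

P_in = √3·V·I·cosφ = 1.732 × 208 × 282 × 0.858 = 87166 W
P_out = η·P_in = 0.866 × 87166 = 75486 W
n = n_s = 120×60/6 = 1200 rpm (synchronous)
ω = 2π×1200/60 = 125.7 rad/s
τ = P_out/ω = 75486/125.7 = 601 N·m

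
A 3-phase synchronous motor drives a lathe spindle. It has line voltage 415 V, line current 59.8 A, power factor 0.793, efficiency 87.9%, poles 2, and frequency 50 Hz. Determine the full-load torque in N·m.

95.4 N·m

P_in = √3·V·I·cosφ = 1.732 × 415 × 59.8 × 0.793 = 34086 W
P_out = η·P_in = 0.879 × 34086 = 29962 W
n = n_s = 120×50/2 = 3000 rpm (synchronous)
ω = 2π×3000/60 = 314.2 rad/s
τ = P_out/ω = 29962/314.2 = 95.4 N·m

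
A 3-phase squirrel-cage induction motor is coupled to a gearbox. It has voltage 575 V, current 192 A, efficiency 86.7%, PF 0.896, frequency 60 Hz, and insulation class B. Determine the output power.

P_in = √3·V·I·cosφ = 1.732 × 575 × 192 × 0.896 = 171327 W
P_out = η·P_in = 0.867 × 171327 = 148541 W

149 kW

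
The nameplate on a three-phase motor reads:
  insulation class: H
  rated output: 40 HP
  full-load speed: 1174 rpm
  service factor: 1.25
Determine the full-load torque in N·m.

243 N·m

P_out = 40 × 746 = 29840 W
ω = 2π × 1174/60 = 122.9 rad/s
τ = P_out/ω = 29840/122.9 = 243 N·m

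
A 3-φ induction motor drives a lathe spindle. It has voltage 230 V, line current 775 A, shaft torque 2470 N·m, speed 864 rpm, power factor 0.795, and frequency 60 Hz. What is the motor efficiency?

91.1 %

ω = 2π × 864/60 = 90.48 rad/s; P_out = τω = 2470 × 90.48 = 223486 W
P_in = √3·V_L·I_L·cosφ = 1.732 × 230 × 775 × 0.795 = 245440 W
η = P_out / P_in = 223486 / 245440 = 0.911 = 91.1%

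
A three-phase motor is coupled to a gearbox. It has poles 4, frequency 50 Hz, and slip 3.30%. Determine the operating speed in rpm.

1450 rpm

n_s = 120f/p = 120×50/4 = 1500 rpm
n = n_s(1 − s) = 1500 × (1 − 0.033) = 1450 rpm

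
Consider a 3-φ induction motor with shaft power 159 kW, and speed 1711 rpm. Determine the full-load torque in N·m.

ω = 2π × 1711/60 = 179.2 rad/s
τ = P/ω = 159000/179.2 = 887 N·m

887 N·m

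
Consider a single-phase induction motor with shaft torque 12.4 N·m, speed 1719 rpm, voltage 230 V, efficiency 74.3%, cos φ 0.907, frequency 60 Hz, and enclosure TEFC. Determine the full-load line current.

14.4 A

ω = 2π×1719/60 = 180 rad/s; P_out = τω = 12.4 × 180 = 2232 W
P_in = P_out / η = 2232 / 0.743 = 3004 W
I = P_in / (V·cosφ) = 3004 / (230 × 0.907) = 14.4 A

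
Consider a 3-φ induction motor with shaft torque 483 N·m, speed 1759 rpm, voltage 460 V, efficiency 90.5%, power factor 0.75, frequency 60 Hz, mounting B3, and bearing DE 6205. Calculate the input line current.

ω = 2π×1759/60 = 184.2 rad/s; P_out = τω = 483 × 184.2 = 88969 W
P_in = P_out / η = 88969 / 0.905 = 98308 W
I_L = P_in / (√3·V_L·cosφ) = 98308 / (1.732 × 460 × 0.75) = 165 A

165 A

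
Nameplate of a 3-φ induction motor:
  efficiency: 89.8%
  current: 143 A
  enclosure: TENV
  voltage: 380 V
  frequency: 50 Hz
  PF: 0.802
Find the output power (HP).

P_in = √3·V·I·cosφ = 1.732 × 380 × 143 × 0.802 = 75482 W
P_out = η·P_in = 0.898 × 75482 = 67783 W
= 67783/746 = 90.9 HP

90.9 HP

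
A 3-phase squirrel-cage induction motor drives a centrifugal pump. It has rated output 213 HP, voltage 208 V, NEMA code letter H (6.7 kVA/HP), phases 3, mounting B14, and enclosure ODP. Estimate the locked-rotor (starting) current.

S_LR = 6.7 × 213 = 1427.1 kVA
I_LR = S_LR/(√3·V_L) = 1427100/(1.732×208) = 3960 A

3960 A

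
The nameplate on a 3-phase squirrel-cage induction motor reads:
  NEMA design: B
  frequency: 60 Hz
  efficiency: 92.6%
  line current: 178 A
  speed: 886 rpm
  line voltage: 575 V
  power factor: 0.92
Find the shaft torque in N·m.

P_in = √3·V·I·cosφ = 1.732 × 575 × 178 × 0.92 = 163089 W
P_out = η·P_in = 0.926 × 163089 = 151020 W
n = 886 rpm
ω = 2π×886/60 = 92.78 rad/s
τ = P_out/ω = 151020/92.78 = 1630 N·m

1630 N·m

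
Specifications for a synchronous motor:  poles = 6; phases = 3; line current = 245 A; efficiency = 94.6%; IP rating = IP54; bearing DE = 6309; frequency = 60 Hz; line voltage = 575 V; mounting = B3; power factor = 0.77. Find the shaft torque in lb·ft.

1040 lb·ft

P_in = √3·V·I·cosφ = 1.732 × 575 × 245 × 0.77 = 187877 W
P_out = η·P_in = 0.946 × 187877 = 177732 W
n = n_s = 120×60/6 = 1200 rpm (synchronous)
ω = 2π×1200/60 = 125.7 rad/s
τ = P_out/ω = 177732/125.7 = 1414 N·m
In lb·ft: 1414/1.356 = 1040 lb·ft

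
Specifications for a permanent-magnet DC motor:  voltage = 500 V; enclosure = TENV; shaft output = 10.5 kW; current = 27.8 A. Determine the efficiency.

75.5 %

P_out = 10.5 kW = 10500 W
P_in = V·I = 500 × 27.8 = 13900 W
η = P_out / P_in = 10500 / 13900 = 0.755 = 75.5%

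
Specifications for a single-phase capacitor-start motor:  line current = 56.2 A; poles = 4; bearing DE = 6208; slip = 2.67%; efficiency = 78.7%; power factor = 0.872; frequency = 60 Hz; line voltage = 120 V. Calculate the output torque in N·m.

25.2 N·m

P_in = V·I·cosφ = 120 × 56.2 × 0.872 = 5881 W
P_out = η·P_in = 0.787 × 5881 = 4628 W
n_s = 120×60/4 = 1800 rpm; n = 1800×(1−0.0267) = 1752 rpm
ω = 2π×1752/60 = 183.5 rad/s
τ = P_out/ω = 4628/183.5 = 25.2 N·m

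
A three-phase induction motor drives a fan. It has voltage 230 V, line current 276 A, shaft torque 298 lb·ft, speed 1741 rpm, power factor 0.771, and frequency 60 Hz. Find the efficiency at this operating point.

86.9 %

τ = 298 lb·ft × 1.356 = 404.1 N·m
ω = 2π × 1741/60 = 182.3 rad/s; P_out = τω = 404.1 × 182.3 = 73667 W
P_in = √3·V_L·I_L·cosφ = 1.732 × 230 × 276 × 0.771 = 84769 W
η = P_out / P_in = 73667 / 84769 = 0.869 = 86.9%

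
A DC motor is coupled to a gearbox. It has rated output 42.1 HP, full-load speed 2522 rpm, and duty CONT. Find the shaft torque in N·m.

119 N·m

P_out = 42.1 × 746 = 31407 W
ω = 2π × 2522/60 = 264.1 rad/s
τ = P_out/ω = 31407/264.1 = 119 N·m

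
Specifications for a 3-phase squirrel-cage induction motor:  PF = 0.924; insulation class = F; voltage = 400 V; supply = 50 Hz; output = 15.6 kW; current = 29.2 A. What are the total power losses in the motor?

3.09 kW

P_in = √3·V·I·cosφ = 1.732×400×29.2×0.924 = 18692 W
P_out = 15600 W
Losses = P_in − P_out = 18692 − 15600 = 3092 W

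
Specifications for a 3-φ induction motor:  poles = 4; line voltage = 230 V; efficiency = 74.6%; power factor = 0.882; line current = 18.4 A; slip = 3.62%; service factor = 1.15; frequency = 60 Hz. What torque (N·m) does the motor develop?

26.5 N·m

P_in = √3·V·I·cosφ = 1.732 × 230 × 18.4 × 0.882 = 6465 W
P_out = η·P_in = 0.746 × 6465 = 4823 W
n_s = 120×60/4 = 1800 rpm; n = 1800×(1−0.0362) = 1735 rpm
ω = 2π×1735/60 = 181.7 rad/s
τ = P_out/ω = 4823/181.7 = 26.5 N·m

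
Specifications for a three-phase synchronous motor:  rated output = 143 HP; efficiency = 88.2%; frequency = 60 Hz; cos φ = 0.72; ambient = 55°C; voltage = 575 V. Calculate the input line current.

P_out = 143 × 746 = 106678 W
P_in = P_out / η = 106678 / 0.882 = 120950 W
I_L = P_in / (√3·V_L·cosφ) = 120950 / (1.732 × 575 × 0.72) = 169 A

169 A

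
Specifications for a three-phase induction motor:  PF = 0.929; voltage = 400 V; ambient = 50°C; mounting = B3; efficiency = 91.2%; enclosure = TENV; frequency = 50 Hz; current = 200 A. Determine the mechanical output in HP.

157 HP

P_in = √3·V·I·cosφ = 1.732 × 400 × 200 × 0.929 = 128722 W
P_out = η·P_in = 0.912 × 128722 = 117394 W
= 117394/746 = 157 HP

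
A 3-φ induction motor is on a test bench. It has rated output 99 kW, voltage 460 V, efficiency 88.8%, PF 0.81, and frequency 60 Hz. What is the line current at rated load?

173 A

P_out = 99 kW = 99000 W
P_in = P_out / η = 99000 / 0.888 = 111486 W
I_L = P_in / (√3·V_L·cosφ) = 111486 / (1.732 × 460 × 0.81) = 173 A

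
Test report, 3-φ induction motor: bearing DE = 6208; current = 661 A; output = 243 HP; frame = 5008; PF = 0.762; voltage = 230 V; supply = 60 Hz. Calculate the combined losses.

P_in = √3·V·I·cosφ = 1.732×230×661×0.762 = 200647 W
P_out = 243×746 = 181278 W
Losses = P_in − P_out = 200647 − 181278 = 19369 W

19400 W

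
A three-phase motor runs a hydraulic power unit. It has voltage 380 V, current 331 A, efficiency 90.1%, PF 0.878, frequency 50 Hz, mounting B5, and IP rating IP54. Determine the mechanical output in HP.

231 HP

P_in = √3·V·I·cosφ = 1.732 × 380 × 331 × 0.878 = 191273 W
P_out = η·P_in = 0.901 × 191273 = 172337 W
= 172337/746 = 231 HP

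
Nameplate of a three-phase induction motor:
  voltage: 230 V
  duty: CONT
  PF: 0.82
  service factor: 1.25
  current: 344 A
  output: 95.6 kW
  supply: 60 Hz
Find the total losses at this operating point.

16.8 kW

P_in = √3·V·I·cosφ = 1.732×230×344×0.82 = 112369 W
P_out = 95600 W
Losses = P_in − P_out = 112369 − 95600 = 16769 W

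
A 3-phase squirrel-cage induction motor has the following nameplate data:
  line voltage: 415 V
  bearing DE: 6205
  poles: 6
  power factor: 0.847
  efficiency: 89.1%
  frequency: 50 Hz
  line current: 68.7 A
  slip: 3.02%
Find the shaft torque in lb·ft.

P_in = √3·V·I·cosφ = 1.732 × 415 × 68.7 × 0.847 = 41825 W
P_out = η·P_in = 0.891 × 41825 = 37266 W
n_s = 120×50/6 = 1000 rpm; n = 1000×(1−0.0302) = 970 rpm
ω = 2π×970/60 = 101.6 rad/s
τ = P_out/ω = 37266/101.6 = 366.8 N·m
In lb·ft: 366.8/1.356 = 271 lb·ft

271 lb·ft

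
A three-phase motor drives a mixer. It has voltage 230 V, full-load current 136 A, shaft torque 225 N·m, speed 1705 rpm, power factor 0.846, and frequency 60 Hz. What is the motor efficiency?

87.6 %

ω = 2π × 1705/60 = 178.5 rad/s; P_out = τω = 225 × 178.5 = 40163 W
P_in = √3·V_L·I_L·cosφ = 1.732 × 230 × 136 × 0.846 = 45834 W
η = P_out / P_in = 40163 / 45834 = 0.876 = 87.6%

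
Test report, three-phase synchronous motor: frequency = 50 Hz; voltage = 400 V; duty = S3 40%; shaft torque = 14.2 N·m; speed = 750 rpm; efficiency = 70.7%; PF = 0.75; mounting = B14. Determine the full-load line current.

3.04 A

ω = 2π×750/60 = 78.54 rad/s; P_out = τω = 14.2 × 78.54 = 1115 W
P_in = P_out / η = 1115 / 0.707 = 1577 W
I_L = P_in / (√3·V_L·cosφ) = 1577 / (1.732 × 400 × 0.75) = 3.04 A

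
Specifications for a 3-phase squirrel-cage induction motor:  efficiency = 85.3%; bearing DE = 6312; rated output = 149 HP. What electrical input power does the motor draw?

130 kW

P_out = 149 × 746 = 111154 W
P_in = P_out/η = 111154/0.853 = 130309 W = 130 kW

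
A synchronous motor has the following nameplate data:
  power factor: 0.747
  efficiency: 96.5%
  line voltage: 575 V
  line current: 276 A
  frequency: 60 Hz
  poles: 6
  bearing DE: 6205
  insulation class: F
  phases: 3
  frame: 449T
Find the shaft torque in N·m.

1580 N·m

P_in = √3·V·I·cosφ = 1.732 × 575 × 276 × 0.747 = 205327 W
P_out = η·P_in = 0.965 × 205327 = 198141 W
n = n_s = 120×60/6 = 1200 rpm (synchronous)
ω = 2π×1200/60 = 125.7 rad/s
τ = P_out/ω = 198141/125.7 = 1580 N·m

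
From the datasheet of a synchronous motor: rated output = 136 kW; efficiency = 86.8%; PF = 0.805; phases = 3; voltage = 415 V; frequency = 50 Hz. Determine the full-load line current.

271 A

P_out = 136 kW = 136000 W
P_in = P_out / η = 136000 / 0.868 = 156682 W
I_L = P_in / (√3·V_L·cosφ) = 156682 / (1.732 × 415 × 0.805) = 271 A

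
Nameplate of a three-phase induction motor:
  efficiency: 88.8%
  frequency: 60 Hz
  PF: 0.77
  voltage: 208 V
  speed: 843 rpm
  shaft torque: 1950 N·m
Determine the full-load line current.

699 A

ω = 2π×843/60 = 88.28 rad/s; P_out = τω = 1950 × 88.28 = 172146 W
P_in = P_out / η = 172146 / 0.888 = 193858 W
I_L = P_in / (√3·V_L·cosφ) = 193858 / (1.732 × 208 × 0.77) = 699 A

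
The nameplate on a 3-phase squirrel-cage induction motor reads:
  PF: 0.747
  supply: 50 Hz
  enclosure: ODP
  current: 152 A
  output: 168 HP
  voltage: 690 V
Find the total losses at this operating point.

P_in = √3·V·I·cosφ = 1.732×690×152×0.747 = 135694 W
P_out = 168×746 = 125328 W
Losses = P_in − P_out = 135694 − 125328 = 10366 W

10.4 kW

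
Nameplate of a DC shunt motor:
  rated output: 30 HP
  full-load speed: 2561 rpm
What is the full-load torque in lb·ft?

61.5 lb·ft

P_out = 30 × 746 = 22380 W
ω = 2π × 2561/60 = 268.2 rad/s
τ = P_out/ω = 22380/268.2 = 83.45 N·m
In lb·ft: 83.45/1.356 = 61.5 lb·ft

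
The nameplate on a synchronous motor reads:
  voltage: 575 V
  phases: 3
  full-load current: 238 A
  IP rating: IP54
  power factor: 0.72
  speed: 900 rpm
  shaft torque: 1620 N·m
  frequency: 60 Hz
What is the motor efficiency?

ω = 2π × 900/60 = 94.25 rad/s; P_out = τω = 1620 × 94.25 = 152685 W
P_in = √3·V_L·I_L·cosφ = 1.732 × 575 × 238 × 0.72 = 170657 W
η = P_out / P_in = 152685 / 170657 = 0.895 = 89.5%

89.5 %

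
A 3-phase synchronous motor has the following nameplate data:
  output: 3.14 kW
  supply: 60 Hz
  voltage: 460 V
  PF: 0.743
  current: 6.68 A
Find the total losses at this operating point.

814 W

P_in = √3·V·I·cosφ = 1.732×460×6.68×0.743 = 3954 W
P_out = 3140 W
Losses = P_in − P_out = 3954 − 3140 = 814 W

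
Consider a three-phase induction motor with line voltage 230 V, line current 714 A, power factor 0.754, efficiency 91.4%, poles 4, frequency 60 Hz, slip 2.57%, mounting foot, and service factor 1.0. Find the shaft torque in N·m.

1070 N·m

P_in = √3·V·I·cosφ = 1.732 × 230 × 714 × 0.754 = 214459 W
P_out = η·P_in = 0.914 × 214459 = 196016 W
n_s = 120×60/4 = 1800 rpm; n = 1800×(1−0.0257) = 1754 rpm
ω = 2π×1754/60 = 183.7 rad/s
τ = P_out/ω = 196016/183.7 = 1070 N·m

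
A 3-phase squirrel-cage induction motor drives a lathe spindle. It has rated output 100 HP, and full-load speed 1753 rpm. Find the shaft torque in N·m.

406 N·m

P_out = 100 × 746 = 74600 W
ω = 2π × 1753/60 = 183.6 rad/s
τ = P_out/ω = 74600/183.6 = 406 N·m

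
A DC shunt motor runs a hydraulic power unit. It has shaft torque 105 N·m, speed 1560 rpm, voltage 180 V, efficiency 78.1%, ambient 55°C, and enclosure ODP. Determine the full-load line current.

122 A

ω = 2π×1560/60 = 163.4 rad/s; P_out = τω = 105 × 163.4 = 17157 W
P_in = P_out / η = 17157 / 0.781 = 21968 W
I = P_in / V = 21968 / 180 = 122 A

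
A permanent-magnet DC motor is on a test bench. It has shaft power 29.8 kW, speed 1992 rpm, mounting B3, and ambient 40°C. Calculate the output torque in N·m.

ω = 2π × 1992/60 = 208.6 rad/s
τ = P/ω = 29800/208.6 = 143 N·m

143 N·m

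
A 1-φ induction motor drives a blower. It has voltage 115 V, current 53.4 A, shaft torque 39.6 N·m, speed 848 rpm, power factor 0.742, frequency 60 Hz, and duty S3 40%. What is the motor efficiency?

ω = 2π × 848/60 = 88.8 rad/s; P_out = τω = 39.6 × 88.8 = 3516 W
P_in = V·I·cosφ = 115 × 53.4 × 0.742 = 4557 W
η = P_out / P_in = 3516 / 4557 = 0.772 = 77.2%

77.2 %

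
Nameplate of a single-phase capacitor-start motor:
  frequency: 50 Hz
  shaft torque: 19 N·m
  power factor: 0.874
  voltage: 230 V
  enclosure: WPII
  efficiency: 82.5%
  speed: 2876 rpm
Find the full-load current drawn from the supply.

ω = 2π×2876/60 = 301.2 rad/s; P_out = τω = 19 × 301.2 = 5723 W
P_in = P_out / η = 5723 / 0.825 = 6937 W
I = P_in / (V·cosφ) = 6937 / (230 × 0.874) = 34.5 A

34.5 A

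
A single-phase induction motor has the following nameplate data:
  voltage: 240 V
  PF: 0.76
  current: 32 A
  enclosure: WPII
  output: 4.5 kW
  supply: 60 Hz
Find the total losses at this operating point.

P_in = V·I·cosφ = 240×32×0.76 = 5837 W
P_out = 4500 W
Losses = P_in − P_out = 5837 − 4500 = 1337 W

1340 W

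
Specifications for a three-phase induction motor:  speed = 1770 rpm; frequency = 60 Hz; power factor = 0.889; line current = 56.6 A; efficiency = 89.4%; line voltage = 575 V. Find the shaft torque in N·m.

242 N·m

P_in = √3·V·I·cosφ = 1.732 × 575 × 56.6 × 0.889 = 50111 W
P_out = η·P_in = 0.894 × 50111 = 44799 W
n = 1770 rpm
ω = 2π×1770/60 = 185.4 rad/s
τ = P_out/ω = 44799/185.4 = 242 N·m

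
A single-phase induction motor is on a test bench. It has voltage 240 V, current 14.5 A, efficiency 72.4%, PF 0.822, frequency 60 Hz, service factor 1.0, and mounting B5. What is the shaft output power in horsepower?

2.78 HP

P_in = V·I·cosφ = 240 × 14.5 × 0.822 = 2861 W
P_out = η·P_in = 0.724 × 2861 = 2071 W
= 2071/746 = 2.78 HP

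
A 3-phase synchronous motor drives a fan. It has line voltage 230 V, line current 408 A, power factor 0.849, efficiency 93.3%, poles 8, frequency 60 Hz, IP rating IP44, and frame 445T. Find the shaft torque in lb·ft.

1010 lb·ft

P_in = √3·V·I·cosφ = 1.732 × 230 × 408 × 0.849 = 137989 W
P_out = η·P_in = 0.933 × 137989 = 128744 W
n = n_s = 120×60/8 = 900 rpm (synchronous)
ω = 2π×900/60 = 94.25 rad/s
τ = P_out/ω = 128744/94.25 = 1366 N·m
In lb·ft: 1366/1.356 = 1010 lb·ft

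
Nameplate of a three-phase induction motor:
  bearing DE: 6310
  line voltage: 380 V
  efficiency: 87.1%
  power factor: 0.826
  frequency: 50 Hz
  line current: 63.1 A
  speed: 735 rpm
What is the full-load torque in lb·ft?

P_in = √3·V·I·cosφ = 1.732 × 380 × 63.1 × 0.826 = 34304 W
P_out = η·P_in = 0.871 × 34304 = 29879 W
n = 735 rpm
ω = 2π×735/60 = 76.97 rad/s
τ = P_out/ω = 29879/76.97 = 388.2 N·m
In lb·ft: 388.2/1.356 = 286 lb·ft

286 lb·ft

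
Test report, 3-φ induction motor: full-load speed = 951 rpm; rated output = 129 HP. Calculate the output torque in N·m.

966 N·m

P_out = 129 × 746 = 96234 W
ω = 2π × 951/60 = 99.59 rad/s
τ = P_out/ω = 96234/99.59 = 966 N·m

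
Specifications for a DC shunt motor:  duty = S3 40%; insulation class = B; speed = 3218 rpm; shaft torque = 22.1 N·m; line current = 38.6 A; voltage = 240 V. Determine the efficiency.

80.4 %

ω = 2π × 3218/60 = 337 rad/s; P_out = τω = 22.1 × 337 = 7448 W
P_in = V·I = 240 × 38.6 = 9264 W
η = P_out / P_in = 7448 / 9264 = 0.804 = 80.4%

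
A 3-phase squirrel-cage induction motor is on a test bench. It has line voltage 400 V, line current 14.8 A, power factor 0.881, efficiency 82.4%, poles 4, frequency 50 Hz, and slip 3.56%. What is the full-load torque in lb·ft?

36.2 lb·ft

P_in = √3·V·I·cosφ = 1.732 × 400 × 14.8 × 0.881 = 9033 W
P_out = η·P_in = 0.824 × 9033 = 7443 W
n_s = 120×50/4 = 1500 rpm; n = 1500×(1−0.0356) = 1447 rpm
ω = 2π×1447/60 = 151.5 rad/s
τ = P_out/ω = 7443/151.5 = 49.13 N·m
In lb·ft: 49.13/1.356 = 36.2 lb·ft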